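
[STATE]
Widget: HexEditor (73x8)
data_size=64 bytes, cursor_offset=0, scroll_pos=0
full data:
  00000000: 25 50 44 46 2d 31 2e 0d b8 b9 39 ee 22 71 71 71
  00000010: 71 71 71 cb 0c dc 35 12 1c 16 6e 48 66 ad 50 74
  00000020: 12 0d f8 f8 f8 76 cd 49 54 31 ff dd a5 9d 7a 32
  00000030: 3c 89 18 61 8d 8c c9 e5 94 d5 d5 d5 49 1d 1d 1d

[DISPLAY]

00000000  25 50 44 46 2d 31 2e 0d  b8 b9 39 ee 22 71 71 71  |%PDF-1....9.
00000010  71 71 71 cb 0c dc 35 12  1c 16 6e 48 66 ad 50 74  |qqq...5...nH
00000020  12 0d f8 f8 f8 76 cd 49  54 31 ff dd a5 9d 7a 32  |.....v.IT1..
00000030  3c 89 18 61 8d 8c c9 e5  94 d5 d5 d5 49 1d 1d 1d  |<..a........
                                                                         
                                                                         
                                                                         
                                                                         


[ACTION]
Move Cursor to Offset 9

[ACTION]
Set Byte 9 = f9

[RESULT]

00000000  25 50 44 46 2d 31 2e 0d  b8 F9 39 ee 22 71 71 71  |%PDF-1....9.
00000010  71 71 71 cb 0c dc 35 12  1c 16 6e 48 66 ad 50 74  |qqq...5...nH
00000020  12 0d f8 f8 f8 76 cd 49  54 31 ff dd a5 9d 7a 32  |.....v.IT1..
00000030  3c 89 18 61 8d 8c c9 e5  94 d5 d5 d5 49 1d 1d 1d  |<..a........
                                                                         
                                                                         
                                                                         
                                                                         


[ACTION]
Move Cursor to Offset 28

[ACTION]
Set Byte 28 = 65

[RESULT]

00000000  25 50 44 46 2d 31 2e 0d  b8 f9 39 ee 22 71 71 71  |%PDF-1....9.
00000010  71 71 71 cb 0c dc 35 12  1c 16 6e 48 65 ad 50 74  |qqq...5...nH
00000020  12 0d f8 f8 f8 76 cd 49  54 31 ff dd a5 9d 7a 32  |.....v.IT1..
00000030  3c 89 18 61 8d 8c c9 e5  94 d5 d5 d5 49 1d 1d 1d  |<..a........
                                                                         
                                                                         
                                                                         
                                                                         


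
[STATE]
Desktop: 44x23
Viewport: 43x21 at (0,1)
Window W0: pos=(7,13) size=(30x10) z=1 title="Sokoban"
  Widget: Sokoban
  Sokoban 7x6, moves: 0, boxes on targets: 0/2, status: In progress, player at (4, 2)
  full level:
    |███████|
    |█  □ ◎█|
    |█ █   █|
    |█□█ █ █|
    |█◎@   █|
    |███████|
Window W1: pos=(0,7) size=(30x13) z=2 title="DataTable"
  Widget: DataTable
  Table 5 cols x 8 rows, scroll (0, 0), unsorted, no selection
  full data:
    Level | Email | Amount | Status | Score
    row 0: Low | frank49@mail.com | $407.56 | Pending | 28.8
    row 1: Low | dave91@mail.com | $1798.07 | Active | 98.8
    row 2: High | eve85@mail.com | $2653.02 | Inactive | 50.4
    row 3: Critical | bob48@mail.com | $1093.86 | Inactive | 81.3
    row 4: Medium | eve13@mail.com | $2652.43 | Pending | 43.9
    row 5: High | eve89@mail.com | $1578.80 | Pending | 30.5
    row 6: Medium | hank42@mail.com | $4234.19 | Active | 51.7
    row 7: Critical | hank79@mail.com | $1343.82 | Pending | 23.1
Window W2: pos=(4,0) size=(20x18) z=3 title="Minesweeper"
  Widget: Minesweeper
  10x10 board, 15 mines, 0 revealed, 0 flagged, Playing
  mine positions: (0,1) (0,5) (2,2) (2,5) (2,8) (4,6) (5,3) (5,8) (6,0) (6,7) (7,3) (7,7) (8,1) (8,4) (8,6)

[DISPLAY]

    ┃ Minesweeper      ┃                   
    ┠──────────────────┨                   
    ┃■■■■■■■■■■        ┃                   
    ┃■■■■■■■■■■        ┃                   
    ┃■■■■■■■■■■        ┃                   
    ┃■■■■■■■■■■        ┃                   
┏━━━┃■■■■■■■■■■        ┃━━━━━┓             
┃ Da┃■■■■■■■■■■        ┃     ┃             
┠───┃■■■■■■■■■■        ┃─────┨             
┃Lev┃■■■■■■■■■■        ┃  │Am┃             
┃───┃■■■■■■■■■■        ┃──┼──┃             
┃Low┃■■■■■■■■■■        ┃om│$4┃             
┃Low┃                  ┃m │$1┃━━━━━━┓      
┃Hig┃                  ┃  │$2┃      ┃      
┃Cri┃                  ┃  │$1┃──────┨      
┃Med┃                  ┃  │$2┃      ┃      
┃Hig┗━━━━━━━━━━━━━━━━━━┛  │$1┃      ┃      
┃Medium  │hank42@mail.com │$4┃      ┃      
┗━━━━━━━━━━━━━━━━━━━━━━━━━━━━┛      ┃      
       ┃█◎@   █                     ┃      
       ┃███████                     ┃      


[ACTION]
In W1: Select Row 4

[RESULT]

    ┃ Minesweeper      ┃                   
    ┠──────────────────┨                   
    ┃■■■■■■■■■■        ┃                   
    ┃■■■■■■■■■■        ┃                   
    ┃■■■■■■■■■■        ┃                   
    ┃■■■■■■■■■■        ┃                   
┏━━━┃■■■■■■■■■■        ┃━━━━━┓             
┃ Da┃■■■■■■■■■■        ┃     ┃             
┠───┃■■■■■■■■■■        ┃─────┨             
┃Lev┃■■■■■■■■■■        ┃  │Am┃             
┃───┃■■■■■■■■■■        ┃──┼──┃             
┃Low┃■■■■■■■■■■        ┃om│$4┃             
┃Low┃                  ┃m │$1┃━━━━━━┓      
┃Hig┃                  ┃  │$2┃      ┃      
┃Cri┃                  ┃  │$1┃──────┨      
┃>ed┃                  ┃  │$2┃      ┃      
┃Hig┗━━━━━━━━━━━━━━━━━━┛  │$1┃      ┃      
┃Medium  │hank42@mail.com │$4┃      ┃      
┗━━━━━━━━━━━━━━━━━━━━━━━━━━━━┛      ┃      
       ┃█◎@   █                     ┃      
       ┃███████                     ┃      


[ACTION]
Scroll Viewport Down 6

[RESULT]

    ┠──────────────────┨                   
    ┃■■■■■■■■■■        ┃                   
    ┃■■■■■■■■■■        ┃                   
    ┃■■■■■■■■■■        ┃                   
    ┃■■■■■■■■■■        ┃                   
┏━━━┃■■■■■■■■■■        ┃━━━━━┓             
┃ Da┃■■■■■■■■■■        ┃     ┃             
┠───┃■■■■■■■■■■        ┃─────┨             
┃Lev┃■■■■■■■■■■        ┃  │Am┃             
┃───┃■■■■■■■■■■        ┃──┼──┃             
┃Low┃■■■■■■■■■■        ┃om│$4┃             
┃Low┃                  ┃m │$1┃━━━━━━┓      
┃Hig┃                  ┃  │$2┃      ┃      
┃Cri┃                  ┃  │$1┃──────┨      
┃>ed┃                  ┃  │$2┃      ┃      
┃Hig┗━━━━━━━━━━━━━━━━━━┛  │$1┃      ┃      
┃Medium  │hank42@mail.com │$4┃      ┃      
┗━━━━━━━━━━━━━━━━━━━━━━━━━━━━┛      ┃      
       ┃█◎@   █                     ┃      
       ┃███████                     ┃      
       ┗━━━━━━━━━━━━━━━━━━━━━━━━━━━━┛      


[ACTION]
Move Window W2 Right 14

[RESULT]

                  ┠──────────────────┨     
                  ┃■■■■■■■■■■        ┃     
                  ┃■■■■■■■■■■        ┃     
                  ┃■■■■■■■■■■        ┃     
                  ┃■■■■■■■■■■        ┃     
┏━━━━━━━━━━━━━━━━━┃■■■■■■■■■■        ┃     
┃ DataTable       ┃■■■■■■■■■■        ┃     
┠─────────────────┃■■■■■■■■■■        ┃     
┃Level   │Email   ┃■■■■■■■■■■        ┃     
┃────────┼────────┃■■■■■■■■■■        ┃     
┃Low     │frank49@┃■■■■■■■■■■        ┃     
┃Low     │dave91@m┃                  ┃     
┃High    │eve85@ma┃                  ┃     
┃Critical│bob48@ma┃                  ┃     
┃>edium  │eve13@ma┃                  ┃     
┃High    │eve89@ma┗━━━━━━━━━━━━━━━━━━┛     
┃Medium  │hank42@mail.com │$4┃      ┃      
┗━━━━━━━━━━━━━━━━━━━━━━━━━━━━┛      ┃      
       ┃█◎@   █                     ┃      
       ┃███████                     ┃      
       ┗━━━━━━━━━━━━━━━━━━━━━━━━━━━━┛      


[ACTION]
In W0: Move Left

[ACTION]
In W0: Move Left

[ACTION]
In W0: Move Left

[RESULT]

                  ┠──────────────────┨     
                  ┃■■■■■■■■■■        ┃     
                  ┃■■■■■■■■■■        ┃     
                  ┃■■■■■■■■■■        ┃     
                  ┃■■■■■■■■■■        ┃     
┏━━━━━━━━━━━━━━━━━┃■■■■■■■■■■        ┃     
┃ DataTable       ┃■■■■■■■■■■        ┃     
┠─────────────────┃■■■■■■■■■■        ┃     
┃Level   │Email   ┃■■■■■■■■■■        ┃     
┃────────┼────────┃■■■■■■■■■■        ┃     
┃Low     │frank49@┃■■■■■■■■■■        ┃     
┃Low     │dave91@m┃                  ┃     
┃High    │eve85@ma┃                  ┃     
┃Critical│bob48@ma┃                  ┃     
┃>edium  │eve13@ma┃                  ┃     
┃High    │eve89@ma┗━━━━━━━━━━━━━━━━━━┛     
┃Medium  │hank42@mail.com │$4┃      ┃      
┗━━━━━━━━━━━━━━━━━━━━━━━━━━━━┛      ┃      
       ┃█+    █                     ┃      
       ┃███████                     ┃      
       ┗━━━━━━━━━━━━━━━━━━━━━━━━━━━━┛      


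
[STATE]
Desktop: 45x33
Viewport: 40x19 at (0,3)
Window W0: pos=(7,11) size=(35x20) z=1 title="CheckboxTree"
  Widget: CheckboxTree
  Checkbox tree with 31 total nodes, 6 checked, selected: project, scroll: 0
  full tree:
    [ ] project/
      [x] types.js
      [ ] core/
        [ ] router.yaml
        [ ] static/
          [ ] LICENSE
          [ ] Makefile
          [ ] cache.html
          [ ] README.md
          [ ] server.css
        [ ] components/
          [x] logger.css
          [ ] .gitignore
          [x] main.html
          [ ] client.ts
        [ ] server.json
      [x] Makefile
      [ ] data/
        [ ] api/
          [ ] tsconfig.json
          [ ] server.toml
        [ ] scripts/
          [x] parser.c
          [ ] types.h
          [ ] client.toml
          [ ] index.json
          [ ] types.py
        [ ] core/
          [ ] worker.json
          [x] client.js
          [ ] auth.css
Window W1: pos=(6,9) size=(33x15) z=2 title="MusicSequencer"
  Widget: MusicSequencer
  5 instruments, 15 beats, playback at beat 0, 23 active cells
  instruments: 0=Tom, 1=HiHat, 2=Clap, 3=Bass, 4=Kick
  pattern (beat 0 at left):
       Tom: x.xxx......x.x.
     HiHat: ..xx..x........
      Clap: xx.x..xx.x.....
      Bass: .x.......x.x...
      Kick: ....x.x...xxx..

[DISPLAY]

                                        
                                        
                                        
                                        
                                        
                                        
      ┏━━━━━━━━━━━━━━━━━━━━━━━━━━━━━━━┓ 
      ┃ MusicSequencer                ┃ 
      ┠───────────────────────────────┨━
      ┃      ▼12345678901234          ┃ 
      ┃   Tom█·███······█·█·          ┃─
      ┃ HiHat··██··█········          ┃ 
      ┃  Clap██·█··██·█·····          ┃ 
      ┃  Bass·█·······█·█···          ┃ 
      ┃  Kick····█·█···███··          ┃ 
      ┃                               ┃ 
      ┃                               ┃ 
      ┃                               ┃ 
      ┃                               ┃ 


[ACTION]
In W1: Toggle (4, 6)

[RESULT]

                                        
                                        
                                        
                                        
                                        
                                        
      ┏━━━━━━━━━━━━━━━━━━━━━━━━━━━━━━━┓ 
      ┃ MusicSequencer                ┃ 
      ┠───────────────────────────────┨━
      ┃      ▼12345678901234          ┃ 
      ┃   Tom█·███······█·█·          ┃─
      ┃ HiHat··██··█········          ┃ 
      ┃  Clap██·█··██·█·····          ┃ 
      ┃  Bass·█·······█·█···          ┃ 
      ┃  Kick····█·····███··          ┃ 
      ┃                               ┃ 
      ┃                               ┃ 
      ┃                               ┃ 
      ┃                               ┃ 


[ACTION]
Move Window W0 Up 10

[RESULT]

       ┠────────────────────────────────
       ┃>[-] project/                   
       ┃   [x] types.js                 
       ┃   [-] core/                    
       ┃     [ ] router.yaml            
       ┃     [ ] static/                
      ┏━━━━━━━━━━━━━━━━━━━━━━━━━━━━━━━┓ 
      ┃ MusicSequencer                ┃ 
      ┠───────────────────────────────┨ 
      ┃      ▼12345678901234          ┃ 
      ┃   Tom█·███······█·█·          ┃ 
      ┃ HiHat··██··█········          ┃ 
      ┃  Clap██·█··██·█·····          ┃ 
      ┃  Bass·█·······█·█···          ┃ 
      ┃  Kick····█·····███··          ┃ 
      ┃                               ┃ 
      ┃                               ┃ 
      ┃                               ┃━
      ┃                               ┃ 


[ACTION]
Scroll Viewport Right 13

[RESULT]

  ┠─────────────────────────────────┨   
  ┃>[-] project/                    ┃   
  ┃   [x] types.js                  ┃   
  ┃   [-] core/                     ┃   
  ┃     [ ] router.yaml             ┃   
  ┃     [ ] static/                 ┃   
 ┏━━━━━━━━━━━━━━━━━━━━━━━━━━━━━━━┓  ┃   
 ┃ MusicSequencer                ┃  ┃   
 ┠───────────────────────────────┨  ┃   
 ┃      ▼12345678901234          ┃  ┃   
 ┃   Tom█·███······█·█·          ┃  ┃   
 ┃ HiHat··██··█········          ┃  ┃   
 ┃  Clap██·█··██·█·····          ┃  ┃   
 ┃  Bass·█·······█·█···          ┃  ┃   
 ┃  Kick····█·····███··          ┃  ┃   
 ┃                               ┃  ┃   
 ┃                               ┃  ┃   
 ┃                               ┃━━┛   
 ┃                               ┃      


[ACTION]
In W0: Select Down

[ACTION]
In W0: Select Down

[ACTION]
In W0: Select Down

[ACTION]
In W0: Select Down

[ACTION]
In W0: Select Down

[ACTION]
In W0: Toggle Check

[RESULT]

  ┠─────────────────────────────────┨   
  ┃ [-] project/                    ┃   
  ┃   [x] types.js                  ┃   
  ┃   [-] core/                     ┃   
  ┃     [ ] router.yaml             ┃   
  ┃     [-] static/                 ┃   
 ┏━━━━━━━━━━━━━━━━━━━━━━━━━━━━━━━┓  ┃   
 ┃ MusicSequencer                ┃  ┃   
 ┠───────────────────────────────┨  ┃   
 ┃      ▼12345678901234          ┃  ┃   
 ┃   Tom█·███······█·█·          ┃  ┃   
 ┃ HiHat··██··█········          ┃  ┃   
 ┃  Clap██·█··██·█·····          ┃  ┃   
 ┃  Bass·█·······█·█···          ┃  ┃   
 ┃  Kick····█·····███··          ┃  ┃   
 ┃                               ┃  ┃   
 ┃                               ┃  ┃   
 ┃                               ┃━━┛   
 ┃                               ┃      


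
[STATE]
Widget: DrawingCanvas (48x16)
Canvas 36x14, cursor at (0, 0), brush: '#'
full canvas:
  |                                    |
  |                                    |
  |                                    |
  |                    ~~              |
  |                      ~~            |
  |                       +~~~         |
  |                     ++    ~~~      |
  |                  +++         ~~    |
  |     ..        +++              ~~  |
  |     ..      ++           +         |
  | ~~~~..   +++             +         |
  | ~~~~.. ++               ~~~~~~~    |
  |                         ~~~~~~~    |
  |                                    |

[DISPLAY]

+                                               
                                                
                                                
                    ~~                          
                      ~~                        
                       +~~~                     
                     ++    ~~~                  
                  +++         ~~                
     ..        +++              ~~              
     ..      ++           +                     
 ~~~~..   +++             +                     
 ~~~~.. ++               ~~~~~~~                
                         ~~~~~~~                
                                                
                                                
                                                


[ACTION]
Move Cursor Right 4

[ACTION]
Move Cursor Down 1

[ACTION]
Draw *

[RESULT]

                                                
    *                                           
                                                
                    ~~                          
                      ~~                        
                       +~~~                     
                     ++    ~~~                  
                  +++         ~~                
     ..        +++              ~~              
     ..      ++           +                     
 ~~~~..   +++             +                     
 ~~~~.. ++               ~~~~~~~                
                         ~~~~~~~                
                                                
                                                
                                                


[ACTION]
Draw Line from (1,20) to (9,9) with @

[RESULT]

                                                
    *               @                           
                  @@                            
                 @  ~~                          
                @     ~~                        
              @@       +~~~                     
             @       ++    ~~~                  
            @     +++         ~~                
     ..   @@   +++              ~~              
     ..  @   ++           +                     
 ~~~~..   +++             +                     
 ~~~~.. ++               ~~~~~~~                
                         ~~~~~~~                
                                                
                                                
                                                


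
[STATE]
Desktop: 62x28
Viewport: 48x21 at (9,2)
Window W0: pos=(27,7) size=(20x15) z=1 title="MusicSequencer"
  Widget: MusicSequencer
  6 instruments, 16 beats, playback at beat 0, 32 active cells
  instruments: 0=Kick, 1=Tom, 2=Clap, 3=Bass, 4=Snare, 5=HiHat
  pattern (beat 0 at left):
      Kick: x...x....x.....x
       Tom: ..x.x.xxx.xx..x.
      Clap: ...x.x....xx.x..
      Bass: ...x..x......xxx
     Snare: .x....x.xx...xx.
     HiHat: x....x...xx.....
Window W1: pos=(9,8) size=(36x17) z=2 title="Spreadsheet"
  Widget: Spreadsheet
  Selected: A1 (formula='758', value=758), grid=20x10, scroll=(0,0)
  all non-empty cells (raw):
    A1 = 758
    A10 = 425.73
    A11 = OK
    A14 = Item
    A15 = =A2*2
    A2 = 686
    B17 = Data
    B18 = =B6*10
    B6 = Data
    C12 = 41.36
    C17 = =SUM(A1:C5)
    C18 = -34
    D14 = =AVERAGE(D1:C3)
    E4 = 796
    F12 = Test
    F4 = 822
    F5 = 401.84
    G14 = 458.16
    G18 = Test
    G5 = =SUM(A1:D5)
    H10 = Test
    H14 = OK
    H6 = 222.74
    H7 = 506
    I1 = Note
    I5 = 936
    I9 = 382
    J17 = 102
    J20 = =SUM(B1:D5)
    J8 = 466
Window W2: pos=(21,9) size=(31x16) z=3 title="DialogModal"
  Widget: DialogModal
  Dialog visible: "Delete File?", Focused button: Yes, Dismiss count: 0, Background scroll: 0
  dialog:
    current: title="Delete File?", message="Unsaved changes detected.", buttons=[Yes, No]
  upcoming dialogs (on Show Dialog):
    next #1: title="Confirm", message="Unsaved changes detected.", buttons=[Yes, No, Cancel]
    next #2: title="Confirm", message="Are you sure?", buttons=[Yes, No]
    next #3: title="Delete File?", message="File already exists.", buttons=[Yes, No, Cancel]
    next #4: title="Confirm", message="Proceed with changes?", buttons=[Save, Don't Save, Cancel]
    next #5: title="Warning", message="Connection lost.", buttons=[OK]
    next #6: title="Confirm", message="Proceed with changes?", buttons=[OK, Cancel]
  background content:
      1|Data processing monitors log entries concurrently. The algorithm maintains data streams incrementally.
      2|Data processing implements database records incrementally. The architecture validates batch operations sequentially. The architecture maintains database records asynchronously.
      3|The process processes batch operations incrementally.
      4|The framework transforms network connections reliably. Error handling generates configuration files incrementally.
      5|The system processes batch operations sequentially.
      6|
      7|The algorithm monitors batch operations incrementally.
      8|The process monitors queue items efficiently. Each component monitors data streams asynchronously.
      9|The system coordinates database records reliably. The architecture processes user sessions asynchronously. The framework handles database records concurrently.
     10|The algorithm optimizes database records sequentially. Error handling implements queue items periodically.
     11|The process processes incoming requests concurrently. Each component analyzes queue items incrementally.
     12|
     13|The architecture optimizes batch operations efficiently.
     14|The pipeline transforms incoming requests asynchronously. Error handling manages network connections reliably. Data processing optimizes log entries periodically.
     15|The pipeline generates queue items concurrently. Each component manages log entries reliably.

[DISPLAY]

                                                
                                                
                                                
                                                
                                                
                  ┏━━━━━━━━━━━━━━━━━━┓          
┏━━━━━━━━━━━━━━━━━━━━━━━━━━━━━━━━━━┓ ┃          
┃ Spreadshee┏━━━━━━━━━━━━━━━━━━━━━━━━━━━━━┓     
┠───────────┃ DialogModal                 ┃     
┃A1: 758    ┠─────────────────────────────┨     
┃       A   ┃Data processing monitors log ┃     
┃-----------┃Data processing implements da┃     
┃  1    [758┃The process processes batch o┃     
┃  2      68┃Th┌───────────────────────┐tw┃     
┃  3        ┃Th│      Delete File?     │op┃     
┃  4        ┃  │Unsaved changes detecte│  ┃     
┃  5        ┃Th│       [Yes]  No       │h ┃     
┃  6        ┃Th└───────────────────────┘it┃     
┃  7        ┃The system coordinates databa┃     
┃  8        ┃The algorithm optimizes datab┃     
┃  9        ┃The process processes incomin┃     


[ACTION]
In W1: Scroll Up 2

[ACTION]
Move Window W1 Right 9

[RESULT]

                                                
                                                
                                                
                                                
                                                
                  ┏━━━━━━━━━━━━━━━━━━┓          
         ┏━━━━━━━━━━━━━━━━━━━━━━━━━━━━━━━━━━┓   
         ┃ S┏━━━━━━━━━━━━━━━━━━━━━━━━━━━━━┓ ┃   
         ┠──┃ DialogModal                 ┃─┨   
         ┃A1┠─────────────────────────────┨ ┃   
         ┃  ┃Data processing monitors log ┃ ┃   
         ┃--┃Data processing implements da┃-┃   
         ┃  ┃The process processes batch o┃ ┃   
         ┃  ┃Th┌───────────────────────┐tw┃ ┃   
         ┃  ┃Th│      Delete File?     │op┃ ┃   
         ┃  ┃  │Unsaved changes detecte│  ┃ ┃   
         ┃  ┃Th│       [Yes]  No       │h ┃ ┃   
         ┃  ┃Th└───────────────────────┘it┃ ┃   
         ┃  ┃The system coordinates databa┃ ┃   
         ┃  ┃The algorithm optimizes datab┃ ┃   
         ┃  ┃The process processes incomin┃ ┃   


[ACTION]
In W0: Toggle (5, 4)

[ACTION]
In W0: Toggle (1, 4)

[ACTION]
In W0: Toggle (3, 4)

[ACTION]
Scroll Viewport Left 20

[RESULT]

                                                
                                                
                                                
                                                
                                                
                           ┏━━━━━━━━━━━━━━━━━━┓ 
                  ┏━━━━━━━━━━━━━━━━━━━━━━━━━━━━━
                  ┃ S┏━━━━━━━━━━━━━━━━━━━━━━━━━━
                  ┠──┃ DialogModal              
                  ┃A1┠──────────────────────────
                  ┃  ┃Data processing monitors l
                  ┃--┃Data processing implements
                  ┃  ┃The process processes batc
                  ┃  ┃Th┌───────────────────────
                  ┃  ┃Th│      Delete File?     
                  ┃  ┃  │Unsaved changes detecte
                  ┃  ┃Th│       [Yes]  No       
                  ┃  ┃Th└───────────────────────
                  ┃  ┃The system coordinates dat
                  ┃  ┃The algorithm optimizes da
                  ┃  ┃The process processes inco


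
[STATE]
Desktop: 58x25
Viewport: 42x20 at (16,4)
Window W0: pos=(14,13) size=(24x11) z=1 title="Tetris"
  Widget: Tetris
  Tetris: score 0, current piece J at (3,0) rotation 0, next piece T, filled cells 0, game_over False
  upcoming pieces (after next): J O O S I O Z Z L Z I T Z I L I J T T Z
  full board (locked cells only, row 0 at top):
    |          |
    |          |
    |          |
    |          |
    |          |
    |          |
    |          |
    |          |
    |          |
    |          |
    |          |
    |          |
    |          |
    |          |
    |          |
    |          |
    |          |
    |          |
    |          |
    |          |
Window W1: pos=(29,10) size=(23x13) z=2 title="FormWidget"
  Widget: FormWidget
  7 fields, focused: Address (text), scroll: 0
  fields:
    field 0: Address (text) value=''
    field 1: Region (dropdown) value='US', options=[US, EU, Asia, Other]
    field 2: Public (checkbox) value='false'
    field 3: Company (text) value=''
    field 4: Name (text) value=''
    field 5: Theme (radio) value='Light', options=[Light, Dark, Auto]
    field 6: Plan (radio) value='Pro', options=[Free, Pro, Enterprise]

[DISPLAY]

                                          
                                          
                                          
                                          
                                          
                                          
             ┏━━━━━━━━━━━━━━━━━━━━━┓      
             ┃ FormWidget          ┃      
             ┠─────────────────────┨      
━━━━━━━━━━━━━┃> Address:    [     ]┃      
Tetris       ┃  Region:     [US  ▼]┃      
─────────────┃  Public:     [ ]    ┃      
         │Nex┃  Company:    [     ]┃      
         │ ▒ ┃  Name:       [     ]┃      
         │▒▒▒┃  Theme:      (●) Lig┃      
         │   ┃  Plan:       ( ) Fre┃      
         │   ┃                     ┃      
         │   ┃                     ┃      
         │Sco┗━━━━━━━━━━━━━━━━━━━━━┛      
━━━━━━━━━━━━━━━━━━━━━┛                    


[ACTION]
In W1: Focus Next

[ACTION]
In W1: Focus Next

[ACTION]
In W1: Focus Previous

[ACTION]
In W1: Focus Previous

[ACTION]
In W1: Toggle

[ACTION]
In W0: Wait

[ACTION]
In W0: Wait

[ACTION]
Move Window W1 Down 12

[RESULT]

                                          
                                          
                                          
                                          
                                          
                                          
                                          
                                          
             ┏━━━━━━━━━━━━━━━━━━━━━┓      
━━━━━━━━━━━━━┃ FormWidget          ┃      
Tetris       ┠─────────────────────┨      
─────────────┃> Address:    [     ]┃      
         │Nex┃  Region:     [US  ▼]┃      
         │ ▒ ┃  Public:     [ ]    ┃      
         │▒▒▒┃  Company:    [     ]┃      
         │   ┃  Name:       [     ]┃      
         │   ┃  Theme:      (●) Lig┃      
         │   ┃  Plan:       ( ) Fre┃      
         │Sco┃                     ┃      
━━━━━━━━━━━━━┃                     ┃      


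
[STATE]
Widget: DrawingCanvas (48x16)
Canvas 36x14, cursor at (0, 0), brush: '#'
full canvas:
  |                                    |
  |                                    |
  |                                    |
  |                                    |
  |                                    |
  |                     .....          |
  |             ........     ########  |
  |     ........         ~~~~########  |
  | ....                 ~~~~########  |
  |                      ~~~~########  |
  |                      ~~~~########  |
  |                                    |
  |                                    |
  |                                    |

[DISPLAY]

+                                               
                                                
                                                
                                                
                                                
                     .....                      
             ........     ########              
     ........         ~~~~########              
 ....                 ~~~~########              
                      ~~~~########              
                      ~~~~########              
                                                
                                                
                                                
                                                
                                                


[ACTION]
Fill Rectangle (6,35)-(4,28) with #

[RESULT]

+                                               
                                                
                                                
                                                
                            ########            
                     .....  ########            
             ........     ##########            
     ........         ~~~~########              
 ....                 ~~~~########              
                      ~~~~########              
                      ~~~~########              
                                                
                                                
                                                
                                                
                                                


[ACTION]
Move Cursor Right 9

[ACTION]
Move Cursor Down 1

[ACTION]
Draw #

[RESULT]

                                                
         #                                      
                                                
                                                
                            ########            
                     .....  ########            
             ........     ##########            
     ........         ~~~~########              
 ....                 ~~~~########              
                      ~~~~########              
                      ~~~~########              
                                                
                                                
                                                
                                                
                                                


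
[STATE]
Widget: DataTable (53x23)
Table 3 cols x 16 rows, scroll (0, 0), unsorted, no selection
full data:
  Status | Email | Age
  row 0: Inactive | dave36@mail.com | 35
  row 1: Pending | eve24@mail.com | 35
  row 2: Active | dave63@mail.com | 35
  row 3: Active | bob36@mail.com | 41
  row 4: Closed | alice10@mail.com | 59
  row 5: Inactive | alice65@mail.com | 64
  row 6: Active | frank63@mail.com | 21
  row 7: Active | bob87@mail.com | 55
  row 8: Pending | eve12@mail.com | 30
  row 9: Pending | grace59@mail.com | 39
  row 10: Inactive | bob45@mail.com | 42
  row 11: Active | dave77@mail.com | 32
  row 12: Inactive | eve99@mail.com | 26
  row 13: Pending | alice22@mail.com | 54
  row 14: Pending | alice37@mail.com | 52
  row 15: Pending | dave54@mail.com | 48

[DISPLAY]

Status  │Email           │Age                        
────────┼────────────────┼───                        
Inactive│dave36@mail.com │35                         
Pending │eve24@mail.com  │35                         
Active  │dave63@mail.com │35                         
Active  │bob36@mail.com  │41                         
Closed  │alice10@mail.com│59                         
Inactive│alice65@mail.com│64                         
Active  │frank63@mail.com│21                         
Active  │bob87@mail.com  │55                         
Pending │eve12@mail.com  │30                         
Pending │grace59@mail.com│39                         
Inactive│bob45@mail.com  │42                         
Active  │dave77@mail.com │32                         
Inactive│eve99@mail.com  │26                         
Pending │alice22@mail.com│54                         
Pending │alice37@mail.com│52                         
Pending │dave54@mail.com │48                         
                                                     
                                                     
                                                     
                                                     
                                                     


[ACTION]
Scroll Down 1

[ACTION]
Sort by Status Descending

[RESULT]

Status ▼│Email           │Age                        
────────┼────────────────┼───                        
Pending │eve24@mail.com  │35                         
Pending │eve12@mail.com  │30                         
Pending │grace59@mail.com│39                         
Pending │alice22@mail.com│54                         
Pending │alice37@mail.com│52                         
Pending │dave54@mail.com │48                         
Inactive│dave36@mail.com │35                         
Inactive│alice65@mail.com│64                         
Inactive│bob45@mail.com  │42                         
Inactive│eve99@mail.com  │26                         
Closed  │alice10@mail.com│59                         
Active  │dave63@mail.com │35                         
Active  │bob36@mail.com  │41                         
Active  │frank63@mail.com│21                         
Active  │bob87@mail.com  │55                         
Active  │dave77@mail.com │32                         
                                                     
                                                     
                                                     
                                                     
                                                     


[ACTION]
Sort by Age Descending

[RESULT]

Status  │Email           │Ag▼                        
────────┼────────────────┼───                        
Inactive│alice65@mail.com│64                         
Closed  │alice10@mail.com│59                         
Active  │bob87@mail.com  │55                         
Pending │alice22@mail.com│54                         
Pending │alice37@mail.com│52                         
Pending │dave54@mail.com │48                         
Inactive│bob45@mail.com  │42                         
Active  │bob36@mail.com  │41                         
Pending │grace59@mail.com│39                         
Pending │eve24@mail.com  │35                         
Inactive│dave36@mail.com │35                         
Active  │dave63@mail.com │35                         
Active  │dave77@mail.com │32                         
Pending │eve12@mail.com  │30                         
Inactive│eve99@mail.com  │26                         
Active  │frank63@mail.com│21                         
                                                     
                                                     
                                                     
                                                     
                                                     


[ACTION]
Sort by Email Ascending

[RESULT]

Status  │Email          ▲│Age                        
────────┼────────────────┼───                        
Closed  │alice10@mail.com│59                         
Pending │alice22@mail.com│54                         
Pending │alice37@mail.com│52                         
Inactive│alice65@mail.com│64                         
Active  │bob36@mail.com  │41                         
Inactive│bob45@mail.com  │42                         
Active  │bob87@mail.com  │55                         
Inactive│dave36@mail.com │35                         
Pending │dave54@mail.com │48                         
Active  │dave63@mail.com │35                         
Active  │dave77@mail.com │32                         
Pending │eve12@mail.com  │30                         
Pending │eve24@mail.com  │35                         
Inactive│eve99@mail.com  │26                         
Active  │frank63@mail.com│21                         
Pending │grace59@mail.com│39                         
                                                     
                                                     
                                                     
                                                     
                                                     


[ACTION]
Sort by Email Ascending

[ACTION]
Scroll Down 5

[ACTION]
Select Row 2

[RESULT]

Status  │Email          ▲│Age                        
────────┼────────────────┼───                        
Closed  │alice10@mail.com│59                         
Pending │alice22@mail.com│54                         
>ending │alice37@mail.com│52                         
Inactive│alice65@mail.com│64                         
Active  │bob36@mail.com  │41                         
Inactive│bob45@mail.com  │42                         
Active  │bob87@mail.com  │55                         
Inactive│dave36@mail.com │35                         
Pending │dave54@mail.com │48                         
Active  │dave63@mail.com │35                         
Active  │dave77@mail.com │32                         
Pending │eve12@mail.com  │30                         
Pending │eve24@mail.com  │35                         
Inactive│eve99@mail.com  │26                         
Active  │frank63@mail.com│21                         
Pending │grace59@mail.com│39                         
                                                     
                                                     
                                                     
                                                     
                                                     
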